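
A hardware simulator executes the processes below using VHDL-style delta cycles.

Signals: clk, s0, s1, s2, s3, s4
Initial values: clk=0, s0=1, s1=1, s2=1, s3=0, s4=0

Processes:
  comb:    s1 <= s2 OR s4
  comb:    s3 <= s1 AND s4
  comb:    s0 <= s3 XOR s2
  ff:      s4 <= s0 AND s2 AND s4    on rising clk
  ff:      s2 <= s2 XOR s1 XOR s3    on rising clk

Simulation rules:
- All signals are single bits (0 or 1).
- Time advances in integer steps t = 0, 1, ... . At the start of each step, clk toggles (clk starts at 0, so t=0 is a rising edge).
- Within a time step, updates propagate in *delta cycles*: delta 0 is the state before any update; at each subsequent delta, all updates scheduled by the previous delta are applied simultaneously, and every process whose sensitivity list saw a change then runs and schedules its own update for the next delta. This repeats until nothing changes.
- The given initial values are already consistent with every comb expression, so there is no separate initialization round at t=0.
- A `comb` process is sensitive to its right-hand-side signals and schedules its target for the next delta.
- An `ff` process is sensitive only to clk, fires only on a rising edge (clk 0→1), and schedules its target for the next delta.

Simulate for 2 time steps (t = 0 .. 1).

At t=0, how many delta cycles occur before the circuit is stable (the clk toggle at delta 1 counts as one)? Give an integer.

3

t0.Δ0 s2=1 s0=1 clk=0 s4=0 s1=1 s3=0
t0.Δ1 s2=1 s0=1 clk=1 s4=0 s1=1 s3=0
t0.Δ2 s2=0 s0=1 clk=1 s4=0 s1=1 s3=0
t0.Δ3 s2=0 s0=0 clk=1 s4=0 s1=0 s3=0
t1.Δ0 s2=0 s0=0 clk=1 s4=0 s1=0 s3=0
t1.Δ1 s2=0 s0=0 clk=0 s4=0 s1=0 s3=0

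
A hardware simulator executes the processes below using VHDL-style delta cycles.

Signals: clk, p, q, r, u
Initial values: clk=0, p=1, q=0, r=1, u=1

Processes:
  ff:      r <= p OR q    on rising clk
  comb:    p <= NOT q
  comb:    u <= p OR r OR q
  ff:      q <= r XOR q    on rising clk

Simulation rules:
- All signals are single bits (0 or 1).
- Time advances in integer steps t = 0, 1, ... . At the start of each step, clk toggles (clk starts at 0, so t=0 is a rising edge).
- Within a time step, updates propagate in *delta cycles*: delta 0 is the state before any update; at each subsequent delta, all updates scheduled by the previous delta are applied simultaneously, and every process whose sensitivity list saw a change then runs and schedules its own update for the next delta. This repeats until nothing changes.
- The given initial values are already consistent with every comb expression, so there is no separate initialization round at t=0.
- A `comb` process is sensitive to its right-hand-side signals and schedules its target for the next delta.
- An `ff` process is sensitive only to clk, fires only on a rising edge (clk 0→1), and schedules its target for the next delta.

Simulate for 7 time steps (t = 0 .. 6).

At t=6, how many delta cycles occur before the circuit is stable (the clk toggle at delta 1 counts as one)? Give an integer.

t0.Δ0 clk=0 p=1 r=1 u=1 q=0
t0.Δ1 clk=1 p=1 r=1 u=1 q=0
t0.Δ2 clk=1 p=1 r=1 u=1 q=1
t0.Δ3 clk=1 p=0 r=1 u=1 q=1
t1.Δ0 clk=1 p=0 r=1 u=1 q=1
t1.Δ1 clk=0 p=0 r=1 u=1 q=1
t2.Δ0 clk=0 p=0 r=1 u=1 q=1
t2.Δ1 clk=1 p=0 r=1 u=1 q=1
t2.Δ2 clk=1 p=0 r=1 u=1 q=0
t2.Δ3 clk=1 p=1 r=1 u=1 q=0
t3.Δ0 clk=1 p=1 r=1 u=1 q=0
t3.Δ1 clk=0 p=1 r=1 u=1 q=0
t4.Δ0 clk=0 p=1 r=1 u=1 q=0
t4.Δ1 clk=1 p=1 r=1 u=1 q=0
t4.Δ2 clk=1 p=1 r=1 u=1 q=1
t4.Δ3 clk=1 p=0 r=1 u=1 q=1
t5.Δ0 clk=1 p=0 r=1 u=1 q=1
t5.Δ1 clk=0 p=0 r=1 u=1 q=1
t6.Δ0 clk=0 p=0 r=1 u=1 q=1
t6.Δ1 clk=1 p=0 r=1 u=1 q=1
t6.Δ2 clk=1 p=0 r=1 u=1 q=0
t6.Δ3 clk=1 p=1 r=1 u=1 q=0

3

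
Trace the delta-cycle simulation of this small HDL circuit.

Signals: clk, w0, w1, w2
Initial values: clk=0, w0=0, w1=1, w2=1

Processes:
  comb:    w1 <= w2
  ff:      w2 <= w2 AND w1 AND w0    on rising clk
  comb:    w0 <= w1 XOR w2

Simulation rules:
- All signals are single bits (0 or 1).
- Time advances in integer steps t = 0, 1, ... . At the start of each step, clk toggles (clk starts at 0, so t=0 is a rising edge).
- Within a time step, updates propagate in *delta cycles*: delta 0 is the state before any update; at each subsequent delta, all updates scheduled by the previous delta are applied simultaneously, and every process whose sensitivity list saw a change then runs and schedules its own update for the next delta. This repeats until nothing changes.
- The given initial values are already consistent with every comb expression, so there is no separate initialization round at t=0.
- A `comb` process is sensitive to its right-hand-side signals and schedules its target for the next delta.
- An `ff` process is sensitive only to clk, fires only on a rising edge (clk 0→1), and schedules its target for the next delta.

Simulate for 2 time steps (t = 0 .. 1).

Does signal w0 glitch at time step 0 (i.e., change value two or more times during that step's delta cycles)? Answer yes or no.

[bits: w1,w2,w0,clk]
t=0: Δ0=1100 Δ1=1101 Δ2=1001 Δ3=0011 Δ4=0001 | 4Δ
t=1: Δ0=0001 Δ1=0000 | 1Δ

yes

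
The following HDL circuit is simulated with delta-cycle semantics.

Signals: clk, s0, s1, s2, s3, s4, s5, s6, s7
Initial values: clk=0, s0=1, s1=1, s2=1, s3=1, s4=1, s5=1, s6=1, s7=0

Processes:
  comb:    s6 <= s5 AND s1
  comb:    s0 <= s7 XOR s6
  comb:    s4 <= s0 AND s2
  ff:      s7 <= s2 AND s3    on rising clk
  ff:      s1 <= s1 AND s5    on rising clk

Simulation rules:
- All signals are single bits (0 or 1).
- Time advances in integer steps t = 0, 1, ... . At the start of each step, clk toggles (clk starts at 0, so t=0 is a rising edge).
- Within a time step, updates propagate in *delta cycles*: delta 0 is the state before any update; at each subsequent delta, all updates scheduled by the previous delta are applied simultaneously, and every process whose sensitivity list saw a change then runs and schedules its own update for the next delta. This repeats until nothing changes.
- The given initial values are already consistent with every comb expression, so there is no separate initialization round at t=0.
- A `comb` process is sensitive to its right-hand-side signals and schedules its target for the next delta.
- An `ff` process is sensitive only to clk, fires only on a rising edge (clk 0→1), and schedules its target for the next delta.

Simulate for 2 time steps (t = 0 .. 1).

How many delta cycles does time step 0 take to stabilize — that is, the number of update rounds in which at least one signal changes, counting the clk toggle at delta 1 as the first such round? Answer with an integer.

t0.Δ0 s6=1 s4=1 clk=0 s3=1 s0=1 s1=1 s7=0 s2=1 s5=1
t0.Δ1 s6=1 s4=1 clk=1 s3=1 s0=1 s1=1 s7=0 s2=1 s5=1
t0.Δ2 s6=1 s4=1 clk=1 s3=1 s0=1 s1=1 s7=1 s2=1 s5=1
t0.Δ3 s6=1 s4=1 clk=1 s3=1 s0=0 s1=1 s7=1 s2=1 s5=1
t0.Δ4 s6=1 s4=0 clk=1 s3=1 s0=0 s1=1 s7=1 s2=1 s5=1
t1.Δ0 s6=1 s4=0 clk=1 s3=1 s0=0 s1=1 s7=1 s2=1 s5=1
t1.Δ1 s6=1 s4=0 clk=0 s3=1 s0=0 s1=1 s7=1 s2=1 s5=1

4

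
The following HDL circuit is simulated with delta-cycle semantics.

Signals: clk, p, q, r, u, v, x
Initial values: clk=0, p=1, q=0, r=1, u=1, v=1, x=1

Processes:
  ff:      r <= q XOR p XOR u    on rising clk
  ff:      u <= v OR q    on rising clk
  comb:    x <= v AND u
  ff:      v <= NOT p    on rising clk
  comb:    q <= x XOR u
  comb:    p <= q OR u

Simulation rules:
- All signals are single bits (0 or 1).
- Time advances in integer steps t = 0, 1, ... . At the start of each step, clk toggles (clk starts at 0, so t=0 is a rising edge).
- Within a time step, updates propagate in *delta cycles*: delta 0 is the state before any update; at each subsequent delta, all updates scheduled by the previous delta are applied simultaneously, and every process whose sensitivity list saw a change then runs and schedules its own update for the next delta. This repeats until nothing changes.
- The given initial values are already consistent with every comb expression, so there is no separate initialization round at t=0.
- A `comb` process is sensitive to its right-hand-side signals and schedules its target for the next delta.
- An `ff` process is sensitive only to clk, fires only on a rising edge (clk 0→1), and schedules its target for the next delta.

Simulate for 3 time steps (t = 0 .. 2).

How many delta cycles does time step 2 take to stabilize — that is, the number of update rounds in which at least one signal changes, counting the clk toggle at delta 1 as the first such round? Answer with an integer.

t0.Δ0 r=1 clk=0 v=1 p=1 q=0 u=1 x=1
t0.Δ1 r=1 clk=1 v=1 p=1 q=0 u=1 x=1
t0.Δ2 r=0 clk=1 v=0 p=1 q=0 u=1 x=1
t0.Δ3 r=0 clk=1 v=0 p=1 q=0 u=1 x=0
t0.Δ4 r=0 clk=1 v=0 p=1 q=1 u=1 x=0
t1.Δ0 r=0 clk=1 v=0 p=1 q=1 u=1 x=0
t1.Δ1 r=0 clk=0 v=0 p=1 q=1 u=1 x=0
t2.Δ0 r=0 clk=0 v=0 p=1 q=1 u=1 x=0
t2.Δ1 r=0 clk=1 v=0 p=1 q=1 u=1 x=0
t2.Δ2 r=1 clk=1 v=0 p=1 q=1 u=1 x=0

2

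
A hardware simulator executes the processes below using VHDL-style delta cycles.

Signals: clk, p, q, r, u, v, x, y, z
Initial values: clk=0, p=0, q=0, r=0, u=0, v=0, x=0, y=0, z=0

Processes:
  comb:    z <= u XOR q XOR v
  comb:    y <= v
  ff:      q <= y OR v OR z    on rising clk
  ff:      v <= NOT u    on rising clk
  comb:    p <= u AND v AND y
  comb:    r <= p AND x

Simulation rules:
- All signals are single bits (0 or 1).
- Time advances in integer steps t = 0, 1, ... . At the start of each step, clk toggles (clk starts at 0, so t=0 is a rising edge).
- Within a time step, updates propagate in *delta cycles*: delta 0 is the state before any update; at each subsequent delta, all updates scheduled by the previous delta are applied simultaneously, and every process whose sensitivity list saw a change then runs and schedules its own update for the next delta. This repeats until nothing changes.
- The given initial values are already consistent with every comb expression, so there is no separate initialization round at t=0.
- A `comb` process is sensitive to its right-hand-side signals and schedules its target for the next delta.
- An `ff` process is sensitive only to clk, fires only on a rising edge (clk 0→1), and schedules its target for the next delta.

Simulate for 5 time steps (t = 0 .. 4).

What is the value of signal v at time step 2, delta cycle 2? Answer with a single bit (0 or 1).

1

[bits: x,r,q,y,p,v,clk,z,u]
t=0: Δ0=000000000 Δ1=000000100 Δ2=000001100 Δ3=000101110 | 3Δ
t=1: Δ0=000101110 Δ1=000101010 | 1Δ
t=2: Δ0=000101010 Δ1=000101110 Δ2=001101110 Δ3=001101100 | 3Δ
t=3: Δ0=001101100 Δ1=001101000 | 1Δ
t=4: Δ0=001101000 Δ1=001101100 | 1Δ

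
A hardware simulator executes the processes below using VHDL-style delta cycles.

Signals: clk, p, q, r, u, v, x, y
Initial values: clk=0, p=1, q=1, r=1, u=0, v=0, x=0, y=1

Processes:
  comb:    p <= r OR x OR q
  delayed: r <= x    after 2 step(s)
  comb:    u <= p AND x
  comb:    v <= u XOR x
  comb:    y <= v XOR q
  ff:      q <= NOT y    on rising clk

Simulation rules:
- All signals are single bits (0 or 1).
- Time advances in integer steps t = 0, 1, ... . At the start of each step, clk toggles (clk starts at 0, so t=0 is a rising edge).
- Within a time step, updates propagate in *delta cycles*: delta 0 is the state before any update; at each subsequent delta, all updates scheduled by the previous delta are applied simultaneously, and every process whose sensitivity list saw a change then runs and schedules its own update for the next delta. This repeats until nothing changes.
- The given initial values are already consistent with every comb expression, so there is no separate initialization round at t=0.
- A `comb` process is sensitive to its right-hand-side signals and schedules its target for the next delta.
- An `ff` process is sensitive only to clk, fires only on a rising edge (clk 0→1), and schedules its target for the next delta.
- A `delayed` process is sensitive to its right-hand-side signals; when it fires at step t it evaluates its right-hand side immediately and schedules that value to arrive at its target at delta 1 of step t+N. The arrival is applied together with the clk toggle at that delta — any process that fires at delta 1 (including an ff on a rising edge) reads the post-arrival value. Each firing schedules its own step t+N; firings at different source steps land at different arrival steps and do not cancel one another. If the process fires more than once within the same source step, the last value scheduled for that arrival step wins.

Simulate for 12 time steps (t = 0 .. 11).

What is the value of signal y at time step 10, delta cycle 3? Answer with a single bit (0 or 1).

t0.Δ0 q=1 p=1 r=1 v=0 y=1 clk=0 u=0 x=0
t0.Δ1 q=1 p=1 r=1 v=0 y=1 clk=1 u=0 x=0
t0.Δ2 q=0 p=1 r=1 v=0 y=1 clk=1 u=0 x=0
t0.Δ3 q=0 p=1 r=1 v=0 y=0 clk=1 u=0 x=0
t1.Δ0 q=0 p=1 r=1 v=0 y=0 clk=1 u=0 x=0
t1.Δ1 q=0 p=1 r=1 v=0 y=0 clk=0 u=0 x=0
t2.Δ0 q=0 p=1 r=1 v=0 y=0 clk=0 u=0 x=0
t2.Δ1 q=0 p=1 r=1 v=0 y=0 clk=1 u=0 x=0
t2.Δ2 q=1 p=1 r=1 v=0 y=0 clk=1 u=0 x=0
t2.Δ3 q=1 p=1 r=1 v=0 y=1 clk=1 u=0 x=0
t3.Δ0 q=1 p=1 r=1 v=0 y=1 clk=1 u=0 x=0
t3.Δ1 q=1 p=1 r=1 v=0 y=1 clk=0 u=0 x=0
t4.Δ0 q=1 p=1 r=1 v=0 y=1 clk=0 u=0 x=0
t4.Δ1 q=1 p=1 r=1 v=0 y=1 clk=1 u=0 x=0
t4.Δ2 q=0 p=1 r=1 v=0 y=1 clk=1 u=0 x=0
t4.Δ3 q=0 p=1 r=1 v=0 y=0 clk=1 u=0 x=0
t5.Δ0 q=0 p=1 r=1 v=0 y=0 clk=1 u=0 x=0
t5.Δ1 q=0 p=1 r=1 v=0 y=0 clk=0 u=0 x=0
t6.Δ0 q=0 p=1 r=1 v=0 y=0 clk=0 u=0 x=0
t6.Δ1 q=0 p=1 r=1 v=0 y=0 clk=1 u=0 x=0
t6.Δ2 q=1 p=1 r=1 v=0 y=0 clk=1 u=0 x=0
t6.Δ3 q=1 p=1 r=1 v=0 y=1 clk=1 u=0 x=0
t7.Δ0 q=1 p=1 r=1 v=0 y=1 clk=1 u=0 x=0
t7.Δ1 q=1 p=1 r=1 v=0 y=1 clk=0 u=0 x=0
t8.Δ0 q=1 p=1 r=1 v=0 y=1 clk=0 u=0 x=0
t8.Δ1 q=1 p=1 r=1 v=0 y=1 clk=1 u=0 x=0
t8.Δ2 q=0 p=1 r=1 v=0 y=1 clk=1 u=0 x=0
t8.Δ3 q=0 p=1 r=1 v=0 y=0 clk=1 u=0 x=0
t9.Δ0 q=0 p=1 r=1 v=0 y=0 clk=1 u=0 x=0
t9.Δ1 q=0 p=1 r=1 v=0 y=0 clk=0 u=0 x=0
t10.Δ0 q=0 p=1 r=1 v=0 y=0 clk=0 u=0 x=0
t10.Δ1 q=0 p=1 r=1 v=0 y=0 clk=1 u=0 x=0
t10.Δ2 q=1 p=1 r=1 v=0 y=0 clk=1 u=0 x=0
t10.Δ3 q=1 p=1 r=1 v=0 y=1 clk=1 u=0 x=0
t11.Δ0 q=1 p=1 r=1 v=0 y=1 clk=1 u=0 x=0
t11.Δ1 q=1 p=1 r=1 v=0 y=1 clk=0 u=0 x=0

1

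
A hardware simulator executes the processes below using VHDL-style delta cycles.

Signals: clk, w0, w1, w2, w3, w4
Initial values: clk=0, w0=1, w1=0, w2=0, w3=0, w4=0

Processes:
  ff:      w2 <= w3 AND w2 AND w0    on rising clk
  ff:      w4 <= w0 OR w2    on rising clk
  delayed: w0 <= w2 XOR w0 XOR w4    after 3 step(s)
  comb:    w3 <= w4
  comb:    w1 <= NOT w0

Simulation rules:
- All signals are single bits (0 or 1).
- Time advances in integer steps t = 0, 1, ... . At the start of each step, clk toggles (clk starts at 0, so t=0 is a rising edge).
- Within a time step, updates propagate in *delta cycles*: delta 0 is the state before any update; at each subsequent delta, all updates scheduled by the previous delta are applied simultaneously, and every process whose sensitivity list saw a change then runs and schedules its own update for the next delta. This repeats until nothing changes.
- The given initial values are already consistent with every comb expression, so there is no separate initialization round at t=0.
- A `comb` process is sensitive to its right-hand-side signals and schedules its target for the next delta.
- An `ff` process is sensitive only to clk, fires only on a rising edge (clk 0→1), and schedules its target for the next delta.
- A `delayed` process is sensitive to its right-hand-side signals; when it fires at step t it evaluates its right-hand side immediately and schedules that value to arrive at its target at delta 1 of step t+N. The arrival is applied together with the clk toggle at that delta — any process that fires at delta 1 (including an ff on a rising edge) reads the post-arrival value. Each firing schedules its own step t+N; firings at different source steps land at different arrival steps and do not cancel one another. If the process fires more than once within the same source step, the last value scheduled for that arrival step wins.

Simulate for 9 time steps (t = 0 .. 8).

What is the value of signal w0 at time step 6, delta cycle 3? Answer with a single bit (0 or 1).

1

t0.Δ0 w1=0 clk=0 w4=0 w2=0 w0=1 w3=0
t0.Δ1 w1=0 clk=1 w4=0 w2=0 w0=1 w3=0
t0.Δ2 w1=0 clk=1 w4=1 w2=0 w0=1 w3=0
t0.Δ3 w1=0 clk=1 w4=1 w2=0 w0=1 w3=1
t1.Δ0 w1=0 clk=1 w4=1 w2=0 w0=1 w3=1
t1.Δ1 w1=0 clk=0 w4=1 w2=0 w0=1 w3=1
t2.Δ0 w1=0 clk=0 w4=1 w2=0 w0=1 w3=1
t2.Δ1 w1=0 clk=1 w4=1 w2=0 w0=1 w3=1
t3.Δ0 w1=0 clk=1 w4=1 w2=0 w0=1 w3=1
t3.Δ1 w1=0 clk=0 w4=1 w2=0 w0=0 w3=1
t3.Δ2 w1=1 clk=0 w4=1 w2=0 w0=0 w3=1
t4.Δ0 w1=1 clk=0 w4=1 w2=0 w0=0 w3=1
t4.Δ1 w1=1 clk=1 w4=1 w2=0 w0=0 w3=1
t4.Δ2 w1=1 clk=1 w4=0 w2=0 w0=0 w3=1
t4.Δ3 w1=1 clk=1 w4=0 w2=0 w0=0 w3=0
t5.Δ0 w1=1 clk=1 w4=0 w2=0 w0=0 w3=0
t5.Δ1 w1=1 clk=0 w4=0 w2=0 w0=0 w3=0
t6.Δ0 w1=1 clk=0 w4=0 w2=0 w0=0 w3=0
t6.Δ1 w1=1 clk=1 w4=0 w2=0 w0=1 w3=0
t6.Δ2 w1=0 clk=1 w4=1 w2=0 w0=1 w3=0
t6.Δ3 w1=0 clk=1 w4=1 w2=0 w0=1 w3=1
t7.Δ0 w1=0 clk=1 w4=1 w2=0 w0=1 w3=1
t7.Δ1 w1=0 clk=0 w4=1 w2=0 w0=0 w3=1
t7.Δ2 w1=1 clk=0 w4=1 w2=0 w0=0 w3=1
t8.Δ0 w1=1 clk=0 w4=1 w2=0 w0=0 w3=1
t8.Δ1 w1=1 clk=1 w4=1 w2=0 w0=0 w3=1
t8.Δ2 w1=1 clk=1 w4=0 w2=0 w0=0 w3=1
t8.Δ3 w1=1 clk=1 w4=0 w2=0 w0=0 w3=0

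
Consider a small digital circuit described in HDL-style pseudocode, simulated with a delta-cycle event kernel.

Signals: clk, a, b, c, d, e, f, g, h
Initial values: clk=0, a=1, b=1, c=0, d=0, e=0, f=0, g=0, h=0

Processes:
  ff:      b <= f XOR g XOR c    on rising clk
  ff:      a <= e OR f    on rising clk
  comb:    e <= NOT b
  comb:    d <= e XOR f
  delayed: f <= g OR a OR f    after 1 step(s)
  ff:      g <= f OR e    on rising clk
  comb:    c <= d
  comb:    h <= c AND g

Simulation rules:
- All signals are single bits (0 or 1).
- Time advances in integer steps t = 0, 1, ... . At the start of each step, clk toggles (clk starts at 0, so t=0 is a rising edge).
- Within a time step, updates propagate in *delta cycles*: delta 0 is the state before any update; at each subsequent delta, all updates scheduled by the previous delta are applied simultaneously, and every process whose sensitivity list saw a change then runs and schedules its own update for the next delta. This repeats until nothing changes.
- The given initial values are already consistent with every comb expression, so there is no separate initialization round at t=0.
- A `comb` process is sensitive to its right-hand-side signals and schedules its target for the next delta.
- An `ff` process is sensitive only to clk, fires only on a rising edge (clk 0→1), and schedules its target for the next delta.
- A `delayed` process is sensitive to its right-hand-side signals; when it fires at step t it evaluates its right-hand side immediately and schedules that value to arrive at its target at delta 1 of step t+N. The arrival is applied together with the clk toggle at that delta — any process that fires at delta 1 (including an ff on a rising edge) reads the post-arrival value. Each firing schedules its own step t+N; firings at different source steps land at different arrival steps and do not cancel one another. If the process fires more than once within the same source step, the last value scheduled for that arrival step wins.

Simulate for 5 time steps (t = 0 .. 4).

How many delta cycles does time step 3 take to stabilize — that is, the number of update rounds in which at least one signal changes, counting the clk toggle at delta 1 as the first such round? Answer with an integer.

t=0 Δ0: c=0 h=0 f=0 g=0 b=1 clk=0 a=1 e=0 d=0
  Δ1: clk:0→1
  Δ2: b:1→0, a:1→0
  Δ3: e:0→1
  Δ4: d:0→1
  Δ5: c:0→1
  (5Δ to stable)
t=1 Δ0: c=1 h=0 f=0 g=0 b=0 clk=1 a=0 e=1 d=1
  Δ1: clk:1→0
  (1Δ to stable)
t=2 Δ0: c=1 h=0 f=0 g=0 b=0 clk=0 a=0 e=1 d=1
  Δ1: clk:0→1
  Δ2: g:0→1, b:0→1, a:0→1
  Δ3: h:0→1, e:1→0
  Δ4: d:1→0
  Δ5: c:1→0
  Δ6: h:1→0
  (6Δ to stable)
t=3 Δ0: c=0 h=0 f=0 g=1 b=1 clk=1 a=1 e=0 d=0
  Δ1: f:0→1, clk:1→0
  Δ2: d:0→1
  Δ3: c:0→1
  Δ4: h:0→1
  (4Δ to stable)
t=4 Δ0: c=1 h=1 f=1 g=1 b=1 clk=0 a=1 e=0 d=1
  Δ1: clk:0→1
  (1Δ to stable)

4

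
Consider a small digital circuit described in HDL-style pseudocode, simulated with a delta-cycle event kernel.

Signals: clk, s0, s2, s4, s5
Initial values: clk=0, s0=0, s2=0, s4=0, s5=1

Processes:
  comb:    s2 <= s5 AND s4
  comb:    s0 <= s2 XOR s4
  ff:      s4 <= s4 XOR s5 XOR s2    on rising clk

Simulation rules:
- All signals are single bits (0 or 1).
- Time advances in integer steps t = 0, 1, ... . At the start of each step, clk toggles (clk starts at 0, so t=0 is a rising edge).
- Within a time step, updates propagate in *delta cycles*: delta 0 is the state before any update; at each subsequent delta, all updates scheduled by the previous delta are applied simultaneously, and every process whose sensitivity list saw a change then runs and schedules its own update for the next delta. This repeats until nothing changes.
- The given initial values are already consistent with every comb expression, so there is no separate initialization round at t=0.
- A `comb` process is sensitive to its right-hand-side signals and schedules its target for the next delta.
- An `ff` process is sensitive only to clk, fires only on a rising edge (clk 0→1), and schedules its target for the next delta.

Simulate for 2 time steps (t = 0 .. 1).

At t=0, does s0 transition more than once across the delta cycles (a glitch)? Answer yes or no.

t0.Δ0 s4=0 s0=0 s5=1 s2=0 clk=0
t0.Δ1 s4=0 s0=0 s5=1 s2=0 clk=1
t0.Δ2 s4=1 s0=0 s5=1 s2=0 clk=1
t0.Δ3 s4=1 s0=1 s5=1 s2=1 clk=1
t0.Δ4 s4=1 s0=0 s5=1 s2=1 clk=1
t1.Δ0 s4=1 s0=0 s5=1 s2=1 clk=1
t1.Δ1 s4=1 s0=0 s5=1 s2=1 clk=0

yes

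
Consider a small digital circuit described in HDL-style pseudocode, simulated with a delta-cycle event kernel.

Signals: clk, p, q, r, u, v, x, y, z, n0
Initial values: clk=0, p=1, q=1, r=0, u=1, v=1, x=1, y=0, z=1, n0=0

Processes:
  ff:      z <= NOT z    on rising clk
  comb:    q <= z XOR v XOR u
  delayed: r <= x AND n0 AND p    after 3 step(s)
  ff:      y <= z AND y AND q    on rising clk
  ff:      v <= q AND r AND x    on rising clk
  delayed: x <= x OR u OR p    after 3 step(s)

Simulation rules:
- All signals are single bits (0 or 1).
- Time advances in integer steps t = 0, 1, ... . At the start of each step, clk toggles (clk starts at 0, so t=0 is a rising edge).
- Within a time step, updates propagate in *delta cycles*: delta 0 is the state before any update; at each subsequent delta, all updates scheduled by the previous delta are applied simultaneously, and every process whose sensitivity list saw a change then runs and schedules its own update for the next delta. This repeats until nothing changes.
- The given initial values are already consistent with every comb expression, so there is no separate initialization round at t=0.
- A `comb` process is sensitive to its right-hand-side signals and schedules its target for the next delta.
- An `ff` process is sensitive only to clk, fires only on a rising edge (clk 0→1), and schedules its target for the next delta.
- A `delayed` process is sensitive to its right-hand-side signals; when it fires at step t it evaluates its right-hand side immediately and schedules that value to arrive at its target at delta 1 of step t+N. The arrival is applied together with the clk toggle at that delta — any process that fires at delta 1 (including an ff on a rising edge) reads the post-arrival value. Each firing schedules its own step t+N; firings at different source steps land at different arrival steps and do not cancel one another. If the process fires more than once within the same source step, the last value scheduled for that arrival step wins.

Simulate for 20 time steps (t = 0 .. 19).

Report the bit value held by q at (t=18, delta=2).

1

[bits: n0,z,q,u,clk,p,r,x,v,y]
t=0: Δ0=0111010110 Δ1=0111110110 Δ2=0011110100 | 2Δ
t=1: Δ0=0011110100 Δ1=0011010100 | 1Δ
t=2: Δ0=0011010100 Δ1=0011110100 Δ2=0111110100 Δ3=0101110100 | 3Δ
t=3: Δ0=0101110100 Δ1=0101010100 | 1Δ
t=4: Δ0=0101010100 Δ1=0101110100 Δ2=0001110100 Δ3=0011110100 | 3Δ
t=5: Δ0=0011110100 Δ1=0011010100 | 1Δ
t=6: Δ0=0011010100 Δ1=0011110100 Δ2=0111110100 Δ3=0101110100 | 3Δ
t=7: Δ0=0101110100 Δ1=0101010100 | 1Δ
t=8: Δ0=0101010100 Δ1=0101110100 Δ2=0001110100 Δ3=0011110100 | 3Δ
t=9: Δ0=0011110100 Δ1=0011010100 | 1Δ
t=10: Δ0=0011010100 Δ1=0011110100 Δ2=0111110100 Δ3=0101110100 | 3Δ
t=11: Δ0=0101110100 Δ1=0101010100 | 1Δ
t=12: Δ0=0101010100 Δ1=0101110100 Δ2=0001110100 Δ3=0011110100 | 3Δ
t=13: Δ0=0011110100 Δ1=0011010100 | 1Δ
t=14: Δ0=0011010100 Δ1=0011110100 Δ2=0111110100 Δ3=0101110100 | 3Δ
t=15: Δ0=0101110100 Δ1=0101010100 | 1Δ
t=16: Δ0=0101010100 Δ1=0101110100 Δ2=0001110100 Δ3=0011110100 | 3Δ
t=17: Δ0=0011110100 Δ1=0011010100 | 1Δ
t=18: Δ0=0011010100 Δ1=0011110100 Δ2=0111110100 Δ3=0101110100 | 3Δ
t=19: Δ0=0101110100 Δ1=0101010100 | 1Δ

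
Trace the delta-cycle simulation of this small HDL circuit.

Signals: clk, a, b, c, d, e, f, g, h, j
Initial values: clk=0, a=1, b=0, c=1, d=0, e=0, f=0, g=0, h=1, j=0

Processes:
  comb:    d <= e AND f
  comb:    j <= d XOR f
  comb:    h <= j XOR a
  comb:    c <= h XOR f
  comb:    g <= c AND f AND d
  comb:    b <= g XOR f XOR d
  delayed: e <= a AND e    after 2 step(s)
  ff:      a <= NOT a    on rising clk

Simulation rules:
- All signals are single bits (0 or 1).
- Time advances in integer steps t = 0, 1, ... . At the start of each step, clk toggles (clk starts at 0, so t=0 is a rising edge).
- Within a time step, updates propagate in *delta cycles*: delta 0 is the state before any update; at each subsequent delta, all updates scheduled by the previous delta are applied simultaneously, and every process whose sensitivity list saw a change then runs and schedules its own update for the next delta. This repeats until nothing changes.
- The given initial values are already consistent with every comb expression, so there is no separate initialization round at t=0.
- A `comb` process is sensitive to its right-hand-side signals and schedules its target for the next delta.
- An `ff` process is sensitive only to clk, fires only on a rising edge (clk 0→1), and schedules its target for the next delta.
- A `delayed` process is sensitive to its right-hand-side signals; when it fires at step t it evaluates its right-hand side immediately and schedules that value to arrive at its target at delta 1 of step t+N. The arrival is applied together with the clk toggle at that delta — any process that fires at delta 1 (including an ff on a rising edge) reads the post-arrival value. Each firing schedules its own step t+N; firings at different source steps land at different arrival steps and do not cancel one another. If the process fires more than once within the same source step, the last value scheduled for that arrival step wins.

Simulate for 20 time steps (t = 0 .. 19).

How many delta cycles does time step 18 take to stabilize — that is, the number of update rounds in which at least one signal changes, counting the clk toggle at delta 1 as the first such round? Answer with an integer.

4

t0.Δ0 f=0 j=0 b=0 e=0 a=1 d=0 c=1 clk=0 g=0 h=1
t0.Δ1 f=0 j=0 b=0 e=0 a=1 d=0 c=1 clk=1 g=0 h=1
t0.Δ2 f=0 j=0 b=0 e=0 a=0 d=0 c=1 clk=1 g=0 h=1
t0.Δ3 f=0 j=0 b=0 e=0 a=0 d=0 c=1 clk=1 g=0 h=0
t0.Δ4 f=0 j=0 b=0 e=0 a=0 d=0 c=0 clk=1 g=0 h=0
t1.Δ0 f=0 j=0 b=0 e=0 a=0 d=0 c=0 clk=1 g=0 h=0
t1.Δ1 f=0 j=0 b=0 e=0 a=0 d=0 c=0 clk=0 g=0 h=0
t2.Δ0 f=0 j=0 b=0 e=0 a=0 d=0 c=0 clk=0 g=0 h=0
t2.Δ1 f=0 j=0 b=0 e=0 a=0 d=0 c=0 clk=1 g=0 h=0
t2.Δ2 f=0 j=0 b=0 e=0 a=1 d=0 c=0 clk=1 g=0 h=0
t2.Δ3 f=0 j=0 b=0 e=0 a=1 d=0 c=0 clk=1 g=0 h=1
t2.Δ4 f=0 j=0 b=0 e=0 a=1 d=0 c=1 clk=1 g=0 h=1
t3.Δ0 f=0 j=0 b=0 e=0 a=1 d=0 c=1 clk=1 g=0 h=1
t3.Δ1 f=0 j=0 b=0 e=0 a=1 d=0 c=1 clk=0 g=0 h=1
t4.Δ0 f=0 j=0 b=0 e=0 a=1 d=0 c=1 clk=0 g=0 h=1
t4.Δ1 f=0 j=0 b=0 e=0 a=1 d=0 c=1 clk=1 g=0 h=1
t4.Δ2 f=0 j=0 b=0 e=0 a=0 d=0 c=1 clk=1 g=0 h=1
t4.Δ3 f=0 j=0 b=0 e=0 a=0 d=0 c=1 clk=1 g=0 h=0
t4.Δ4 f=0 j=0 b=0 e=0 a=0 d=0 c=0 clk=1 g=0 h=0
t5.Δ0 f=0 j=0 b=0 e=0 a=0 d=0 c=0 clk=1 g=0 h=0
t5.Δ1 f=0 j=0 b=0 e=0 a=0 d=0 c=0 clk=0 g=0 h=0
t6.Δ0 f=0 j=0 b=0 e=0 a=0 d=0 c=0 clk=0 g=0 h=0
t6.Δ1 f=0 j=0 b=0 e=0 a=0 d=0 c=0 clk=1 g=0 h=0
t6.Δ2 f=0 j=0 b=0 e=0 a=1 d=0 c=0 clk=1 g=0 h=0
t6.Δ3 f=0 j=0 b=0 e=0 a=1 d=0 c=0 clk=1 g=0 h=1
t6.Δ4 f=0 j=0 b=0 e=0 a=1 d=0 c=1 clk=1 g=0 h=1
t7.Δ0 f=0 j=0 b=0 e=0 a=1 d=0 c=1 clk=1 g=0 h=1
t7.Δ1 f=0 j=0 b=0 e=0 a=1 d=0 c=1 clk=0 g=0 h=1
t8.Δ0 f=0 j=0 b=0 e=0 a=1 d=0 c=1 clk=0 g=0 h=1
t8.Δ1 f=0 j=0 b=0 e=0 a=1 d=0 c=1 clk=1 g=0 h=1
t8.Δ2 f=0 j=0 b=0 e=0 a=0 d=0 c=1 clk=1 g=0 h=1
t8.Δ3 f=0 j=0 b=0 e=0 a=0 d=0 c=1 clk=1 g=0 h=0
t8.Δ4 f=0 j=0 b=0 e=0 a=0 d=0 c=0 clk=1 g=0 h=0
t9.Δ0 f=0 j=0 b=0 e=0 a=0 d=0 c=0 clk=1 g=0 h=0
t9.Δ1 f=0 j=0 b=0 e=0 a=0 d=0 c=0 clk=0 g=0 h=0
t10.Δ0 f=0 j=0 b=0 e=0 a=0 d=0 c=0 clk=0 g=0 h=0
t10.Δ1 f=0 j=0 b=0 e=0 a=0 d=0 c=0 clk=1 g=0 h=0
t10.Δ2 f=0 j=0 b=0 e=0 a=1 d=0 c=0 clk=1 g=0 h=0
t10.Δ3 f=0 j=0 b=0 e=0 a=1 d=0 c=0 clk=1 g=0 h=1
t10.Δ4 f=0 j=0 b=0 e=0 a=1 d=0 c=1 clk=1 g=0 h=1
t11.Δ0 f=0 j=0 b=0 e=0 a=1 d=0 c=1 clk=1 g=0 h=1
t11.Δ1 f=0 j=0 b=0 e=0 a=1 d=0 c=1 clk=0 g=0 h=1
t12.Δ0 f=0 j=0 b=0 e=0 a=1 d=0 c=1 clk=0 g=0 h=1
t12.Δ1 f=0 j=0 b=0 e=0 a=1 d=0 c=1 clk=1 g=0 h=1
t12.Δ2 f=0 j=0 b=0 e=0 a=0 d=0 c=1 clk=1 g=0 h=1
t12.Δ3 f=0 j=0 b=0 e=0 a=0 d=0 c=1 clk=1 g=0 h=0
t12.Δ4 f=0 j=0 b=0 e=0 a=0 d=0 c=0 clk=1 g=0 h=0
t13.Δ0 f=0 j=0 b=0 e=0 a=0 d=0 c=0 clk=1 g=0 h=0
t13.Δ1 f=0 j=0 b=0 e=0 a=0 d=0 c=0 clk=0 g=0 h=0
t14.Δ0 f=0 j=0 b=0 e=0 a=0 d=0 c=0 clk=0 g=0 h=0
t14.Δ1 f=0 j=0 b=0 e=0 a=0 d=0 c=0 clk=1 g=0 h=0
t14.Δ2 f=0 j=0 b=0 e=0 a=1 d=0 c=0 clk=1 g=0 h=0
t14.Δ3 f=0 j=0 b=0 e=0 a=1 d=0 c=0 clk=1 g=0 h=1
t14.Δ4 f=0 j=0 b=0 e=0 a=1 d=0 c=1 clk=1 g=0 h=1
t15.Δ0 f=0 j=0 b=0 e=0 a=1 d=0 c=1 clk=1 g=0 h=1
t15.Δ1 f=0 j=0 b=0 e=0 a=1 d=0 c=1 clk=0 g=0 h=1
t16.Δ0 f=0 j=0 b=0 e=0 a=1 d=0 c=1 clk=0 g=0 h=1
t16.Δ1 f=0 j=0 b=0 e=0 a=1 d=0 c=1 clk=1 g=0 h=1
t16.Δ2 f=0 j=0 b=0 e=0 a=0 d=0 c=1 clk=1 g=0 h=1
t16.Δ3 f=0 j=0 b=0 e=0 a=0 d=0 c=1 clk=1 g=0 h=0
t16.Δ4 f=0 j=0 b=0 e=0 a=0 d=0 c=0 clk=1 g=0 h=0
t17.Δ0 f=0 j=0 b=0 e=0 a=0 d=0 c=0 clk=1 g=0 h=0
t17.Δ1 f=0 j=0 b=0 e=0 a=0 d=0 c=0 clk=0 g=0 h=0
t18.Δ0 f=0 j=0 b=0 e=0 a=0 d=0 c=0 clk=0 g=0 h=0
t18.Δ1 f=0 j=0 b=0 e=0 a=0 d=0 c=0 clk=1 g=0 h=0
t18.Δ2 f=0 j=0 b=0 e=0 a=1 d=0 c=0 clk=1 g=0 h=0
t18.Δ3 f=0 j=0 b=0 e=0 a=1 d=0 c=0 clk=1 g=0 h=1
t18.Δ4 f=0 j=0 b=0 e=0 a=1 d=0 c=1 clk=1 g=0 h=1
t19.Δ0 f=0 j=0 b=0 e=0 a=1 d=0 c=1 clk=1 g=0 h=1
t19.Δ1 f=0 j=0 b=0 e=0 a=1 d=0 c=1 clk=0 g=0 h=1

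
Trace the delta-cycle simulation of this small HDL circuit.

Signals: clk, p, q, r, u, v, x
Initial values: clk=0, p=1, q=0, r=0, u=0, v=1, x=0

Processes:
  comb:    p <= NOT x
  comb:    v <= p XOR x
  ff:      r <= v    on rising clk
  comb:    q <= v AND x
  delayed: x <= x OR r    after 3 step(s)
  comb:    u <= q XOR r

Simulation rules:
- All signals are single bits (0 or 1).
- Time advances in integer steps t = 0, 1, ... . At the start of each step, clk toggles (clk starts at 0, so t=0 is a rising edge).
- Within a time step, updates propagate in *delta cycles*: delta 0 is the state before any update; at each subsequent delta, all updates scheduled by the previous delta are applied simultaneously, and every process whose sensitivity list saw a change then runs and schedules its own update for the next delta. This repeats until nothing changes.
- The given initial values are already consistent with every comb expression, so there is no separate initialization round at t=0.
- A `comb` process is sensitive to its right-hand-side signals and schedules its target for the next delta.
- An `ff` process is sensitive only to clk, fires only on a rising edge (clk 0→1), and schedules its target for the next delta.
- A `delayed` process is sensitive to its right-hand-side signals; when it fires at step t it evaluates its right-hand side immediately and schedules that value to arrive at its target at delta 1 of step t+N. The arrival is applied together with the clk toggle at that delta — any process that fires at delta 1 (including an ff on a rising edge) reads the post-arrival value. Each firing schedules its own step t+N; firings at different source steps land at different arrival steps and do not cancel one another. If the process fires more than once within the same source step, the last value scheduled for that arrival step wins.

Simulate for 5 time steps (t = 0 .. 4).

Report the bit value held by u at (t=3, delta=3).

0

[bits: q,v,r,clk,p,x,u]
t=0: Δ0=0100100 Δ1=0101100 Δ2=0111100 Δ3=0111101 | 3Δ
t=1: Δ0=0111101 Δ1=0110101 | 1Δ
t=2: Δ0=0110101 Δ1=0111101 | 1Δ
t=3: Δ0=0111101 Δ1=0110111 Δ2=1010011 Δ3=0110010 Δ4=1110011 Δ5=1110010 | 5Δ
t=4: Δ0=1110010 Δ1=1111010 | 1Δ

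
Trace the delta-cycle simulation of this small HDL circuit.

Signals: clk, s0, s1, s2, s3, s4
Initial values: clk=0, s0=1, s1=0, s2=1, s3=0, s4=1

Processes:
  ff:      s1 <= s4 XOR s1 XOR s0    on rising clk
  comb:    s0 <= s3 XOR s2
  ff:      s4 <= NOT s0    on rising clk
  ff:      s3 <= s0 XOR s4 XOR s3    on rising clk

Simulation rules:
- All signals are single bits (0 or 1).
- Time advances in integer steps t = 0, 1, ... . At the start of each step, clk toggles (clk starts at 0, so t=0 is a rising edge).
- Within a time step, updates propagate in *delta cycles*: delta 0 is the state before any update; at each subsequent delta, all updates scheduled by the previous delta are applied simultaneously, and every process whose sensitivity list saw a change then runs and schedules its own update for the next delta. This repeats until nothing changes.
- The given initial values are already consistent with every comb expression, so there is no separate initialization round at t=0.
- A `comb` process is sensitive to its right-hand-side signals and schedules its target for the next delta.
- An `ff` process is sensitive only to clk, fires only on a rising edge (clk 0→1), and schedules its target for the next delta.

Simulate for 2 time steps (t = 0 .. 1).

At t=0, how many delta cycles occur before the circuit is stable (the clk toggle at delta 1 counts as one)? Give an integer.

2

t=0 Δ0: s3=0 s0=1 s2=1 clk=0 s4=1 s1=0
  Δ1: clk:0→1
  Δ2: s4:1→0
  (2Δ to stable)
t=1 Δ0: s3=0 s0=1 s2=1 clk=1 s4=0 s1=0
  Δ1: clk:1→0
  (1Δ to stable)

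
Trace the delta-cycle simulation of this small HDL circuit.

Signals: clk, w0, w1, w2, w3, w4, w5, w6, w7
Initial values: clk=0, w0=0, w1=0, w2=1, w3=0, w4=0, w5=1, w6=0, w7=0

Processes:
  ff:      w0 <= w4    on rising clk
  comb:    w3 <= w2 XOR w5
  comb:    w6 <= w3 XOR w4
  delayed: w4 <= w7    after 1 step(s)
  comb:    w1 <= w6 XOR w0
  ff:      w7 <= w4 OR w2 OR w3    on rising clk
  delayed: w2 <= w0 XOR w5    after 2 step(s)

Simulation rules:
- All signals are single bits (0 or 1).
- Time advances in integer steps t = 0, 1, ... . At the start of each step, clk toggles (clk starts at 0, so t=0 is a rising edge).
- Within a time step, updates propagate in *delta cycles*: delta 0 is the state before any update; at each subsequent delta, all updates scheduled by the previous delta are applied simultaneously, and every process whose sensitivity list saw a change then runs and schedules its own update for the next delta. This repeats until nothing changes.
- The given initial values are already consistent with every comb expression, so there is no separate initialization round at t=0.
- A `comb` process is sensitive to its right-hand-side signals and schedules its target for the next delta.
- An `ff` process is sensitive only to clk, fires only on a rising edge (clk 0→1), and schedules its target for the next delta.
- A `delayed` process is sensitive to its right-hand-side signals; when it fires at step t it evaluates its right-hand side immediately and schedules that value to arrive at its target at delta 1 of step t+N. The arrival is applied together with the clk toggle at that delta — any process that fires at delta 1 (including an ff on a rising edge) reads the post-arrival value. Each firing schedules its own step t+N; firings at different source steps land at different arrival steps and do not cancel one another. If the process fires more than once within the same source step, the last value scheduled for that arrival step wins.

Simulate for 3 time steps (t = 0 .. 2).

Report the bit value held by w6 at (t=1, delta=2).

1

t=0 Δ0: w0=0 w7=0 w4=0 w1=0 clk=0 w6=0 w2=1 w5=1 w3=0
  Δ1: clk:0→1
  Δ2: w7:0→1
  (2Δ to stable)
t=1 Δ0: w0=0 w7=1 w4=0 w1=0 clk=1 w6=0 w2=1 w5=1 w3=0
  Δ1: w4:0→1, clk:1→0
  Δ2: w6:0→1
  Δ3: w1:0→1
  (3Δ to stable)
t=2 Δ0: w0=0 w7=1 w4=1 w1=1 clk=0 w6=1 w2=1 w5=1 w3=0
  Δ1: clk:0→1
  Δ2: w0:0→1
  Δ3: w1:1→0
  (3Δ to stable)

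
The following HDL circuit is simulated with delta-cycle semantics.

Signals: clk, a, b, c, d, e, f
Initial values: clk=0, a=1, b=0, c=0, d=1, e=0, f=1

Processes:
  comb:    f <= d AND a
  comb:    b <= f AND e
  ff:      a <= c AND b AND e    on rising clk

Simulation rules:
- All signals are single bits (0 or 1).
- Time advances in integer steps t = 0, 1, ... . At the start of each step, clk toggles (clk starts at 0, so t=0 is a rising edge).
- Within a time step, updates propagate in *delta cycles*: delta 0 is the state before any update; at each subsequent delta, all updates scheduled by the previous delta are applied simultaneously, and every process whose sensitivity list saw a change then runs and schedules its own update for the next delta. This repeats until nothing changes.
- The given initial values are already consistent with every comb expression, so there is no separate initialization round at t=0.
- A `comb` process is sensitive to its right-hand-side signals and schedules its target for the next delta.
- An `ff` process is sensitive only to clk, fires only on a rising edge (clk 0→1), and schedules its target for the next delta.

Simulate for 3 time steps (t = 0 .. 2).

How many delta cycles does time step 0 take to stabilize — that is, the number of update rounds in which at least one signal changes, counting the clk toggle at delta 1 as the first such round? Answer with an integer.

3

[bits: f,d,e,b,clk,a,c]
t=0: Δ0=1100010 Δ1=1100110 Δ2=1100100 Δ3=0100100 | 3Δ
t=1: Δ0=0100100 Δ1=0100000 | 1Δ
t=2: Δ0=0100000 Δ1=0100100 | 1Δ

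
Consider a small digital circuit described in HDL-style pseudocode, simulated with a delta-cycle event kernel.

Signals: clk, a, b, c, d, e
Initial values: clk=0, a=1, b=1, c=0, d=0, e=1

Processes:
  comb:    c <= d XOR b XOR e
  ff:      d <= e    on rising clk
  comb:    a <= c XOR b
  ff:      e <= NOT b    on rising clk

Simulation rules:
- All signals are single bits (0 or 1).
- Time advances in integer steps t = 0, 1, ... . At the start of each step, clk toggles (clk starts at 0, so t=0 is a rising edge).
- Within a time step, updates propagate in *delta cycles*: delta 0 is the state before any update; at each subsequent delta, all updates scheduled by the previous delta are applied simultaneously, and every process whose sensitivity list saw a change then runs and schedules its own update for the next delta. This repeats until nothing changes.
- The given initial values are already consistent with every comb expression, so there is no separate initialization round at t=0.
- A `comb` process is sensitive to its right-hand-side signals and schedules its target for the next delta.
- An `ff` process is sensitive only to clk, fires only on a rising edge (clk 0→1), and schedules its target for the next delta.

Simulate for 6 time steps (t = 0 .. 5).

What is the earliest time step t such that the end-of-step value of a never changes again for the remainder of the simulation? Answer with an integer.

2

[bits: c,a,clk,d,b,e]
t=0: Δ0=010011 Δ1=011011 Δ2=011110 | 2Δ
t=1: Δ0=011110 Δ1=010110 | 1Δ
t=2: Δ0=010110 Δ1=011110 Δ2=011010 Δ3=111010 Δ4=101010 | 4Δ
t=3: Δ0=101010 Δ1=100010 | 1Δ
t=4: Δ0=100010 Δ1=101010 | 1Δ
t=5: Δ0=101010 Δ1=100010 | 1Δ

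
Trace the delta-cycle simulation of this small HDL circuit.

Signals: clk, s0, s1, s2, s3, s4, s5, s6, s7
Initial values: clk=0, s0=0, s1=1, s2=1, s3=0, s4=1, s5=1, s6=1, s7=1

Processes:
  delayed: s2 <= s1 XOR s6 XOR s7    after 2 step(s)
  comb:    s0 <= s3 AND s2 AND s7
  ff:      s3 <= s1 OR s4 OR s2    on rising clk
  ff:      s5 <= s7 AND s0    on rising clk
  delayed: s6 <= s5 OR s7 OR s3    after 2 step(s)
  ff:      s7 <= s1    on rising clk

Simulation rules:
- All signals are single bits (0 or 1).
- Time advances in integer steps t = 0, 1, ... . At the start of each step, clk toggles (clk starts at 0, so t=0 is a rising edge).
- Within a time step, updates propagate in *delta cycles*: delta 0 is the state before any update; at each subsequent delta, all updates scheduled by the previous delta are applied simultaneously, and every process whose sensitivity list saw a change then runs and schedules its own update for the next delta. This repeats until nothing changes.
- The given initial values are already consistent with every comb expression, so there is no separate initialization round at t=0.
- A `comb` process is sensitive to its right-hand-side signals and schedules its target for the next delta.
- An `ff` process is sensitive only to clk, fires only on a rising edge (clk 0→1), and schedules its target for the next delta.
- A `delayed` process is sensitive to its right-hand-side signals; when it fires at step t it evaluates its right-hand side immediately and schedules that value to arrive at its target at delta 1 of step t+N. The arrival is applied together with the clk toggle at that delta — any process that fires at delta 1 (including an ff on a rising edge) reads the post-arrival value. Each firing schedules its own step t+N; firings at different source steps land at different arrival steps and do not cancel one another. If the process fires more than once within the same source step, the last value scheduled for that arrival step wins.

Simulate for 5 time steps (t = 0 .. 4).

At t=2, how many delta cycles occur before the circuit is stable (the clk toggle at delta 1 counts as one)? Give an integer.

t=0 Δ0: s4=1 s5=1 s2=1 s1=1 s6=1 s7=1 clk=0 s0=0 s3=0
  Δ1: clk:0→1
  Δ2: s5:1→0, s3:0→1
  Δ3: s0:0→1
  (3Δ to stable)
t=1 Δ0: s4=1 s5=0 s2=1 s1=1 s6=1 s7=1 clk=1 s0=1 s3=1
  Δ1: clk:1→0
  (1Δ to stable)
t=2 Δ0: s4=1 s5=0 s2=1 s1=1 s6=1 s7=1 clk=0 s0=1 s3=1
  Δ1: clk:0→1
  Δ2: s5:0→1
  (2Δ to stable)
t=3 Δ0: s4=1 s5=1 s2=1 s1=1 s6=1 s7=1 clk=1 s0=1 s3=1
  Δ1: clk:1→0
  (1Δ to stable)
t=4 Δ0: s4=1 s5=1 s2=1 s1=1 s6=1 s7=1 clk=0 s0=1 s3=1
  Δ1: clk:0→1
  (1Δ to stable)

2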